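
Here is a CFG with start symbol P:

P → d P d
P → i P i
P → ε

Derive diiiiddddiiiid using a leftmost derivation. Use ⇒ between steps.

P ⇒ dPd ⇒ diPid ⇒ diiPiid ⇒ diiiPiiid ⇒ diiiiPiiiid ⇒ diiiidPdiiiid ⇒ diiiiddPddiiiid ⇒ diiiiddddiiiid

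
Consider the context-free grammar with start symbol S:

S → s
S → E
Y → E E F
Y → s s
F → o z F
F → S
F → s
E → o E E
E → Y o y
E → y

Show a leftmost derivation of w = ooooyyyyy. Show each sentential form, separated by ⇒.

S ⇒ E ⇒ oEE ⇒ ooEEE ⇒ oooEEEE ⇒ ooooEEEEE ⇒ ooooyEEEE ⇒ ooooyyEEE ⇒ ooooyyyEE ⇒ ooooyyyyE ⇒ ooooyyyyy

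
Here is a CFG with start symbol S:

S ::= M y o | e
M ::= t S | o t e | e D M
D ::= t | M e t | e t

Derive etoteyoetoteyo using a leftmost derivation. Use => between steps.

S => Myo   [S ::= M y o]
Myo => eDMyo   [M ::= e D M]
eDMyo => eMetMyo   [D ::= M e t]
eMetMyo => etSetMyo   [M ::= t S]
etSetMyo => etMyoetMyo   [S ::= M y o]
etMyoetMyo => etoteyoetMyo   [M ::= o t e]
etoteyoetMyo => etoteyoetoteyo   [M ::= o t e]

S => Myo => eDMyo => eMetMyo => etSetMyo => etMyoetMyo => etoteyoetMyo => etoteyoetoteyo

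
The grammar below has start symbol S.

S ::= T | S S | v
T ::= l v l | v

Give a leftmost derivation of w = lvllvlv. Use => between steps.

S => SS => TS => lvlS => lvlSS => lvlTS => lvllvlS => lvllvlv

S => SS   [S ::= S S]
SS => TS   [S ::= T]
TS => lvlS   [T ::= l v l]
lvlS => lvlSS   [S ::= S S]
lvlSS => lvlTS   [S ::= T]
lvlTS => lvllvlS   [T ::= l v l]
lvllvlS => lvllvlv   [S ::= v]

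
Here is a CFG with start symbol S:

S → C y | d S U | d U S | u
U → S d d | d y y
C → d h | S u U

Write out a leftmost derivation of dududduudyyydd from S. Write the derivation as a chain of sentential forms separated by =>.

S => dSU => duU => duSdd => duCydd => duSuUydd => dudUSuUydd => dudSddSuUydd => dududdSuUydd => dududduuUydd => dududduudyyydd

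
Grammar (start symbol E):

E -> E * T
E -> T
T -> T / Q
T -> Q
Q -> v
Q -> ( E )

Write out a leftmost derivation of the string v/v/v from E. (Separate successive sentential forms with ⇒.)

E⇒T⇒T/Q⇒T/Q/Q⇒Q/Q/Q⇒v/Q/Q⇒v/v/Q⇒v/v/v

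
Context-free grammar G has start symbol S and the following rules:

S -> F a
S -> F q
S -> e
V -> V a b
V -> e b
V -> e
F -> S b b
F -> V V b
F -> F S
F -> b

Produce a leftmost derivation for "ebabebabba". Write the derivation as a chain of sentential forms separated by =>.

S => Fa => VVba => VabVba => ebabVba => ebabVabba => ebabebabba

S => Fa   [S -> F a]
Fa => VVba   [F -> V V b]
VVba => VabVba   [V -> V a b]
VabVba => ebabVba   [V -> e b]
ebabVba => ebabVabba   [V -> V a b]
ebabVabba => ebabebabba   [V -> e b]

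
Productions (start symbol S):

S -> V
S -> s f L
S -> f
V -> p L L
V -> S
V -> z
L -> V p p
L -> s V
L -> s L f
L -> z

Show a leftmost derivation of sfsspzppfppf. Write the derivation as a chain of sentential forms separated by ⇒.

S ⇒ sfL ⇒ sfsLf ⇒ sfssVf ⇒ sfsspLLf ⇒ sfsspVppLf ⇒ sfsspzppLf ⇒ sfsspzppVppf ⇒ sfsspzppSppf ⇒ sfsspzppfppf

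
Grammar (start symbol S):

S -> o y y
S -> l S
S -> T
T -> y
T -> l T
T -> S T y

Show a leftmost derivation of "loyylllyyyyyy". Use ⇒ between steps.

S ⇒ lS ⇒ lT ⇒ lSTy ⇒ loyyTy ⇒ loyySTyy ⇒ loyylSTyy ⇒ loyylTTyy ⇒ loyylSTyTyy ⇒ loyylTTyTyy ⇒ loyyllTTyTyy ⇒ loyylllTTyTyy ⇒ loyylllyTyTyy ⇒ loyylllyyyTyy ⇒ loyylllyyyyyy

S ⇒ lS   [S -> l S]
lS ⇒ lT   [S -> T]
lT ⇒ lSTy   [T -> S T y]
lSTy ⇒ loyyTy   [S -> o y y]
loyyTy ⇒ loyySTyy   [T -> S T y]
loyySTyy ⇒ loyylSTyy   [S -> l S]
loyylSTyy ⇒ loyylTTyy   [S -> T]
loyylTTyy ⇒ loyylSTyTyy   [T -> S T y]
loyylSTyTyy ⇒ loyylTTyTyy   [S -> T]
loyylTTyTyy ⇒ loyyllTTyTyy   [T -> l T]
loyyllTTyTyy ⇒ loyylllTTyTyy   [T -> l T]
loyylllTTyTyy ⇒ loyylllyTyTyy   [T -> y]
loyylllyTyTyy ⇒ loyylllyyyTyy   [T -> y]
loyylllyyyTyy ⇒ loyylllyyyyyy   [T -> y]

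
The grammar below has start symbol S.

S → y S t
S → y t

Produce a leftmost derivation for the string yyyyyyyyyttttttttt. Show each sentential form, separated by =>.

S=>ySt=>yyStt=>yyySttt=>yyyyStttt=>yyyyySttttt=>yyyyyyStttttt=>yyyyyyySttttttt=>yyyyyyyyStttttttt=>yyyyyyyyyttttttttt

S => ySt   [S → y S t]
ySt => yyStt   [S → y S t]
yyStt => yyySttt   [S → y S t]
yyySttt => yyyyStttt   [S → y S t]
yyyyStttt => yyyyySttttt   [S → y S t]
yyyyySttttt => yyyyyyStttttt   [S → y S t]
yyyyyyStttttt => yyyyyyySttttttt   [S → y S t]
yyyyyyySttttttt => yyyyyyyyStttttttt   [S → y S t]
yyyyyyyyStttttttt => yyyyyyyyyttttttttt   [S → y t]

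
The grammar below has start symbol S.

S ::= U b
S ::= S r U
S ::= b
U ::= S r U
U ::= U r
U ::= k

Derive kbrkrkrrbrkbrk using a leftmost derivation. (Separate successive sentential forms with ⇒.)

S ⇒ SrU ⇒ UbrU ⇒ SrUbrU ⇒ UbrUbrU ⇒ UrbrUbrU ⇒ UrrbrUbrU ⇒ SrUrrbrUbrU ⇒ SrUrUrrbrUbrU ⇒ UbrUrUrrbrUbrU ⇒ kbrUrUrrbrUbrU ⇒ kbrkrUrrbrUbrU ⇒ kbrkrkrrbrUbrU ⇒ kbrkrkrrbrkbrU ⇒ kbrkrkrrbrkbrk

S ⇒ SrU   [S ::= S r U]
SrU ⇒ UbrU   [S ::= U b]
UbrU ⇒ SrUbrU   [U ::= S r U]
SrUbrU ⇒ UbrUbrU   [S ::= U b]
UbrUbrU ⇒ UrbrUbrU   [U ::= U r]
UrbrUbrU ⇒ UrrbrUbrU   [U ::= U r]
UrrbrUbrU ⇒ SrUrrbrUbrU   [U ::= S r U]
SrUrrbrUbrU ⇒ SrUrUrrbrUbrU   [S ::= S r U]
SrUrUrrbrUbrU ⇒ UbrUrUrrbrUbrU   [S ::= U b]
UbrUrUrrbrUbrU ⇒ kbrUrUrrbrUbrU   [U ::= k]
kbrUrUrrbrUbrU ⇒ kbrkrUrrbrUbrU   [U ::= k]
kbrkrUrrbrUbrU ⇒ kbrkrkrrbrUbrU   [U ::= k]
kbrkrkrrbrUbrU ⇒ kbrkrkrrbrkbrU   [U ::= k]
kbrkrkrrbrkbrU ⇒ kbrkrkrrbrkbrk   [U ::= k]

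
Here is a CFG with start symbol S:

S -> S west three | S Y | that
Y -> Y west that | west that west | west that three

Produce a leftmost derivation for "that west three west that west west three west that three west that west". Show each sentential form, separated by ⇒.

S ⇒ S Y   [S -> S Y]
S Y ⇒ S Y Y   [S -> S Y]
S Y Y ⇒ S west three Y Y   [S -> S west three]
S west three Y Y ⇒ S Y west three Y Y   [S -> S Y]
S Y west three Y Y ⇒ S west three Y west three Y Y   [S -> S west three]
S west three Y west three Y Y ⇒ that west three Y west three Y Y   [S -> that]
that west three Y west three Y Y ⇒ that west three west that west west three Y Y   [Y -> west that west]
that west three west that west west three Y Y ⇒ that west three west that west west three west that three Y   [Y -> west that three]
that west three west that west west three west that three Y ⇒ that west three west that west west three west that three west that west   [Y -> west that west]

S ⇒ S Y ⇒ S Y Y ⇒ S west three Y Y ⇒ S Y west three Y Y ⇒ S west three Y west three Y Y ⇒ that west three Y west three Y Y ⇒ that west three west that west west three Y Y ⇒ that west three west that west west three west that three Y ⇒ that west three west that west west three west that three west that west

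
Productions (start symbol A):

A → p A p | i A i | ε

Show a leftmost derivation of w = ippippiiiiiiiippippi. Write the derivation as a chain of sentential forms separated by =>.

A => iAi => ipApi => ippAppi => ippiAippi => ippipApippi => ippippAppippi => ippippiAippippi => ippippiiAiippippi => ippippiiiAiiippippi => ippippiiiiAiiiippippi => ippippiiiiiiiippippi

A => iAi   [A → i A i]
iAi => ipApi   [A → p A p]
ipApi => ippAppi   [A → p A p]
ippAppi => ippiAippi   [A → i A i]
ippiAippi => ippipApippi   [A → p A p]
ippipApippi => ippippAppippi   [A → p A p]
ippippAppippi => ippippiAippippi   [A → i A i]
ippippiAippippi => ippippiiAiippippi   [A → i A i]
ippippiiAiippippi => ippippiiiAiiippippi   [A → i A i]
ippippiiiAiiippippi => ippippiiiiAiiiippippi   [A → i A i]
ippippiiiiAiiiippippi => ippippiiiiiiiippippi   [A → ε]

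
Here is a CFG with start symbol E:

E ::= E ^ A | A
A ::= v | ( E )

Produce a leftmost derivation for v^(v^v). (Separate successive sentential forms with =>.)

E => E^A => A^A => v^A => v^(E) => v^(E^A) => v^(A^A) => v^(v^A) => v^(v^v)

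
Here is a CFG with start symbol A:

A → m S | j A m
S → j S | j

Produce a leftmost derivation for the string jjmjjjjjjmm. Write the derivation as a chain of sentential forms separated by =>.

A => jAm   [A → j A m]
jAm => jjAmm   [A → j A m]
jjAmm => jjmSmm   [A → m S]
jjmSmm => jjmjSmm   [S → j S]
jjmjSmm => jjmjjSmm   [S → j S]
jjmjjSmm => jjmjjjSmm   [S → j S]
jjmjjjSmm => jjmjjjjSmm   [S → j S]
jjmjjjjSmm => jjmjjjjjSmm   [S → j S]
jjmjjjjjSmm => jjmjjjjjjmm   [S → j]

A => jAm => jjAmm => jjmSmm => jjmjSmm => jjmjjSmm => jjmjjjSmm => jjmjjjjSmm => jjmjjjjjSmm => jjmjjjjjjmm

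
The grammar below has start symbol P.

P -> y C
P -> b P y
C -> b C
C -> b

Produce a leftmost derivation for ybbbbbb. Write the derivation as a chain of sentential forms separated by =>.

P => yC   [P -> y C]
yC => ybC   [C -> b C]
ybC => ybbC   [C -> b C]
ybbC => ybbbC   [C -> b C]
ybbbC => ybbbbC   [C -> b C]
ybbbbC => ybbbbbC   [C -> b C]
ybbbbbC => ybbbbbb   [C -> b]

P => yC => ybC => ybbC => ybbbC => ybbbbC => ybbbbbC => ybbbbbb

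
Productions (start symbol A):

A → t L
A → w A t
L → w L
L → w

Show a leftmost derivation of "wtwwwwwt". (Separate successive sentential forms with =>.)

A => wAt => wtLt => wtwLt => wtwwLt => wtwwwLt => wtwwwwLt => wtwwwwwt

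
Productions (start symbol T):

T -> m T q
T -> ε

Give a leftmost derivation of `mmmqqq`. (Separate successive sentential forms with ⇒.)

T ⇒ mTq ⇒ mmTqq ⇒ mmmTqqq ⇒ mmmqqq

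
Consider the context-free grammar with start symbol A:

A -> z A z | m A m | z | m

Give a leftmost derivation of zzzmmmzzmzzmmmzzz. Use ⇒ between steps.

A ⇒ zAz   [A -> z A z]
zAz ⇒ zzAzz   [A -> z A z]
zzAzz ⇒ zzzAzzz   [A -> z A z]
zzzAzzz ⇒ zzzmAmzzz   [A -> m A m]
zzzmAmzzz ⇒ zzzmmAmmzzz   [A -> m A m]
zzzmmAmmzzz ⇒ zzzmmmAmmmzzz   [A -> m A m]
zzzmmmAmmmzzz ⇒ zzzmmmzAzmmmzzz   [A -> z A z]
zzzmmmzAzmmmzzz ⇒ zzzmmmzzAzzmmmzzz   [A -> z A z]
zzzmmmzzAzzmmmzzz ⇒ zzzmmmzzmzzmmmzzz   [A -> m]

A ⇒ zAz ⇒ zzAzz ⇒ zzzAzzz ⇒ zzzmAmzzz ⇒ zzzmmAmmzzz ⇒ zzzmmmAmmmzzz ⇒ zzzmmmzAzmmmzzz ⇒ zzzmmmzzAzzmmmzzz ⇒ zzzmmmzzmzzmmmzzz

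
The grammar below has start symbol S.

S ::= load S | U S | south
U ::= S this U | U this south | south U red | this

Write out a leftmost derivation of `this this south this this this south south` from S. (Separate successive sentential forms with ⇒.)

S ⇒ U S   [S ::= U S]
U S ⇒ this S   [U ::= this]
this S ⇒ this U S   [S ::= U S]
this U S ⇒ this U this south S   [U ::= U this south]
this U this south S ⇒ this S this U this south S   [U ::= S this U]
this S this U this south S ⇒ this U S this U this south S   [S ::= U S]
this U S this U this south S ⇒ this this S this U this south S   [U ::= this]
this this S this U this south S ⇒ this this south this U this south S   [S ::= south]
this this south this U this south S ⇒ this this south this this this south S   [U ::= this]
this this south this this this south S ⇒ this this south this this this south south   [S ::= south]

S ⇒ U S ⇒ this S ⇒ this U S ⇒ this U this south S ⇒ this S this U this south S ⇒ this U S this U this south S ⇒ this this S this U this south S ⇒ this this south this U this south S ⇒ this this south this this this south S ⇒ this this south this this this south south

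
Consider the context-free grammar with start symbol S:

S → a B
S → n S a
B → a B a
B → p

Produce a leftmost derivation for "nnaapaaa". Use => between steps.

S => nSa => nnSaa => nnaBaa => nnaaBaaa => nnaapaaa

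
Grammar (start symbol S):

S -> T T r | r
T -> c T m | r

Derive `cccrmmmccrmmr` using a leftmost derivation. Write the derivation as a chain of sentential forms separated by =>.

S=>TTr=>cTmTr=>ccTmmTr=>cccTmmmTr=>cccrmmmTr=>cccrmmmcTmr=>cccrmmmccTmmr=>cccrmmmccrmmr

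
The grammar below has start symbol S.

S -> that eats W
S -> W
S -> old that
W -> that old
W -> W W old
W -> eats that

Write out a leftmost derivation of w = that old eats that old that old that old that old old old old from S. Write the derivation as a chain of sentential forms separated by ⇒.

S ⇒ W ⇒ W W old ⇒ W W old W old ⇒ that old W old W old ⇒ that old eats that old W old ⇒ that old eats that old W W old old ⇒ that old eats that old that old W old old ⇒ that old eats that old that old W W old old old ⇒ that old eats that old that old that old W old old old ⇒ that old eats that old that old that old that old old old old

S ⇒ W   [S -> W]
W ⇒ W W old   [W -> W W old]
W W old ⇒ W W old W old   [W -> W W old]
W W old W old ⇒ that old W old W old   [W -> that old]
that old W old W old ⇒ that old eats that old W old   [W -> eats that]
that old eats that old W old ⇒ that old eats that old W W old old   [W -> W W old]
that old eats that old W W old old ⇒ that old eats that old that old W old old   [W -> that old]
that old eats that old that old W old old ⇒ that old eats that old that old W W old old old   [W -> W W old]
that old eats that old that old W W old old old ⇒ that old eats that old that old that old W old old old   [W -> that old]
that old eats that old that old that old W old old old ⇒ that old eats that old that old that old that old old old old   [W -> that old]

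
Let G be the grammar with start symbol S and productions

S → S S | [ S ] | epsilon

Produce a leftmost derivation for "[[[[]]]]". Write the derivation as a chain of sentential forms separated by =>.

S => [S] => [[S]] => [[[S]]] => [[[SS]]] => [[[SSS]]] => [[[[S]SS]]] => [[[[]SS]]] => [[[[]S]]] => [[[[]]]]

S => [S]   [S → [ S ]]
[S] => [[S]]   [S → [ S ]]
[[S]] => [[[S]]]   [S → [ S ]]
[[[S]]] => [[[SS]]]   [S → S S]
[[[SS]]] => [[[SSS]]]   [S → S S]
[[[SSS]]] => [[[[S]SS]]]   [S → [ S ]]
[[[[S]SS]]] => [[[[]SS]]]   [S → epsilon]
[[[[]SS]]] => [[[[]S]]]   [S → epsilon]
[[[[]S]]] => [[[[]]]]   [S → epsilon]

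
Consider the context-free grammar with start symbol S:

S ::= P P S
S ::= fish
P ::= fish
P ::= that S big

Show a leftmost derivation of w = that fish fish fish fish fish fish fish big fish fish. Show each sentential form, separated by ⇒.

S ⇒ P P S   [S ::= P P S]
P P S ⇒ that S big P S   [P ::= that S big]
that S big P S ⇒ that P P S big P S   [S ::= P P S]
that P P S big P S ⇒ that fish P S big P S   [P ::= fish]
that fish P S big P S ⇒ that fish fish S big P S   [P ::= fish]
that fish fish S big P S ⇒ that fish fish P P S big P S   [S ::= P P S]
that fish fish P P S big P S ⇒ that fish fish fish P S big P S   [P ::= fish]
that fish fish fish P S big P S ⇒ that fish fish fish fish S big P S   [P ::= fish]
that fish fish fish fish S big P S ⇒ that fish fish fish fish P P S big P S   [S ::= P P S]
that fish fish fish fish P P S big P S ⇒ that fish fish fish fish fish P S big P S   [P ::= fish]
that fish fish fish fish fish P S big P S ⇒ that fish fish fish fish fish fish S big P S   [P ::= fish]
that fish fish fish fish fish fish S big P S ⇒ that fish fish fish fish fish fish fish big P S   [S ::= fish]
that fish fish fish fish fish fish fish big P S ⇒ that fish fish fish fish fish fish fish big fish S   [P ::= fish]
that fish fish fish fish fish fish fish big fish S ⇒ that fish fish fish fish fish fish fish big fish fish   [S ::= fish]

S ⇒ P P S ⇒ that S big P S ⇒ that P P S big P S ⇒ that fish P S big P S ⇒ that fish fish S big P S ⇒ that fish fish P P S big P S ⇒ that fish fish fish P S big P S ⇒ that fish fish fish fish S big P S ⇒ that fish fish fish fish P P S big P S ⇒ that fish fish fish fish fish P S big P S ⇒ that fish fish fish fish fish fish S big P S ⇒ that fish fish fish fish fish fish fish big P S ⇒ that fish fish fish fish fish fish fish big fish S ⇒ that fish fish fish fish fish fish fish big fish fish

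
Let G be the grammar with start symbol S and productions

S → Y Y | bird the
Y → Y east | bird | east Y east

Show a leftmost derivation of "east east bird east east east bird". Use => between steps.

S => Y Y => Y east Y => east Y east east Y => east east Y east east east Y => east east bird east east east Y => east east bird east east east bird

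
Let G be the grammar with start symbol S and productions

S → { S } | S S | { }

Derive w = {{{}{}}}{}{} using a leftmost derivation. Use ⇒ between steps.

S ⇒ SS   [S → S S]
SS ⇒ SSS   [S → S S]
SSS ⇒ {S}SS   [S → { S }]
{S}SS ⇒ {{S}}SS   [S → { S }]
{{S}}SS ⇒ {{SS}}SS   [S → S S]
{{SS}}SS ⇒ {{{}S}}SS   [S → { }]
{{{}S}}SS ⇒ {{{}{}}}SS   [S → { }]
{{{}{}}}SS ⇒ {{{}{}}}{}S   [S → { }]
{{{}{}}}{}S ⇒ {{{}{}}}{}{}   [S → { }]

S⇒SS⇒SSS⇒{S}SS⇒{{S}}SS⇒{{SS}}SS⇒{{{}S}}SS⇒{{{}{}}}SS⇒{{{}{}}}{}S⇒{{{}{}}}{}{}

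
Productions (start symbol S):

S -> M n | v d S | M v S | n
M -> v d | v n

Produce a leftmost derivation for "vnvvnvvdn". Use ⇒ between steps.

S ⇒ MvS   [S -> M v S]
MvS ⇒ vnvS   [M -> v n]
vnvS ⇒ vnvMvS   [S -> M v S]
vnvMvS ⇒ vnvvnvS   [M -> v n]
vnvvnvS ⇒ vnvvnvvdS   [S -> v d S]
vnvvnvvdS ⇒ vnvvnvvdn   [S -> n]

S ⇒ MvS ⇒ vnvS ⇒ vnvMvS ⇒ vnvvnvS ⇒ vnvvnvvdS ⇒ vnvvnvvdn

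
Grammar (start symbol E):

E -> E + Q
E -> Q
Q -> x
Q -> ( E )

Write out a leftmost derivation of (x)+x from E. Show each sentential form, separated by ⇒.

E ⇒ E+Q   [E -> E + Q]
E+Q ⇒ Q+Q   [E -> Q]
Q+Q ⇒ (E)+Q   [Q -> ( E )]
(E)+Q ⇒ (Q)+Q   [E -> Q]
(Q)+Q ⇒ (x)+Q   [Q -> x]
(x)+Q ⇒ (x)+x   [Q -> x]

E ⇒ E+Q ⇒ Q+Q ⇒ (E)+Q ⇒ (Q)+Q ⇒ (x)+Q ⇒ (x)+x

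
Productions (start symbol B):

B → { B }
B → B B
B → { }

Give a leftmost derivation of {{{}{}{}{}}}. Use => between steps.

B => {B}   [B → { B }]
{B} => {{B}}   [B → { B }]
{{B}} => {{BB}}   [B → B B]
{{BB}} => {{BBB}}   [B → B B]
{{BBB}} => {{BBBB}}   [B → B B]
{{BBBB}} => {{{}BBB}}   [B → { }]
{{{}BBB}} => {{{}{}BB}}   [B → { }]
{{{}{}BB}} => {{{}{}{}B}}   [B → { }]
{{{}{}{}B}} => {{{}{}{}{}}}   [B → { }]

B=>{B}=>{{B}}=>{{BB}}=>{{BBB}}=>{{BBBB}}=>{{{}BBB}}=>{{{}{}BB}}=>{{{}{}{}B}}=>{{{}{}{}{}}}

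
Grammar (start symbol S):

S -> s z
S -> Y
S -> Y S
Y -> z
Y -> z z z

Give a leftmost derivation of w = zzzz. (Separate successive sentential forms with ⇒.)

S⇒YS⇒zzzS⇒zzzY⇒zzzz

S ⇒ YS   [S -> Y S]
YS ⇒ zzzS   [Y -> z z z]
zzzS ⇒ zzzY   [S -> Y]
zzzY ⇒ zzzz   [Y -> z]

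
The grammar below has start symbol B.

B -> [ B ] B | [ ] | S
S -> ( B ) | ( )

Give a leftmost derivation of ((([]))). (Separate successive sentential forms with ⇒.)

B ⇒ S   [B -> S]
S ⇒ (B)   [S -> ( B )]
(B) ⇒ (S)   [B -> S]
(S) ⇒ ((B))   [S -> ( B )]
((B)) ⇒ ((S))   [B -> S]
((S)) ⇒ (((B)))   [S -> ( B )]
(((B))) ⇒ ((([])))   [B -> [ ]]

B ⇒ S ⇒ (B) ⇒ (S) ⇒ ((B)) ⇒ ((S)) ⇒ (((B))) ⇒ ((([])))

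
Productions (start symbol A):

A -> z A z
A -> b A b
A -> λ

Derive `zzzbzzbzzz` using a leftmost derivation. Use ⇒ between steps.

A ⇒ zAz   [A -> z A z]
zAz ⇒ zzAzz   [A -> z A z]
zzAzz ⇒ zzzAzzz   [A -> z A z]
zzzAzzz ⇒ zzzbAbzzz   [A -> b A b]
zzzbAbzzz ⇒ zzzbzAzbzzz   [A -> z A z]
zzzbzAzbzzz ⇒ zzzbzzbzzz   [A -> λ]

A⇒zAz⇒zzAzz⇒zzzAzzz⇒zzzbAbzzz⇒zzzbzAzbzzz⇒zzzbzzbzzz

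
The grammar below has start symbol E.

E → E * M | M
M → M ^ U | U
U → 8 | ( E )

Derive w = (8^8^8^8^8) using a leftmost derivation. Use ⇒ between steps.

E ⇒ M   [E → M]
M ⇒ U   [M → U]
U ⇒ (E)   [U → ( E )]
(E) ⇒ (M)   [E → M]
(M) ⇒ (M^U)   [M → M ^ U]
(M^U) ⇒ (M^U^U)   [M → M ^ U]
(M^U^U) ⇒ (M^U^U^U)   [M → M ^ U]
(M^U^U^U) ⇒ (M^U^U^U^U)   [M → M ^ U]
(M^U^U^U^U) ⇒ (U^U^U^U^U)   [M → U]
(U^U^U^U^U) ⇒ (8^U^U^U^U)   [U → 8]
(8^U^U^U^U) ⇒ (8^8^U^U^U)   [U → 8]
(8^8^U^U^U) ⇒ (8^8^8^U^U)   [U → 8]
(8^8^8^U^U) ⇒ (8^8^8^8^U)   [U → 8]
(8^8^8^8^U) ⇒ (8^8^8^8^8)   [U → 8]

E⇒M⇒U⇒(E)⇒(M)⇒(M^U)⇒(M^U^U)⇒(M^U^U^U)⇒(M^U^U^U^U)⇒(U^U^U^U^U)⇒(8^U^U^U^U)⇒(8^8^U^U^U)⇒(8^8^8^U^U)⇒(8^8^8^8^U)⇒(8^8^8^8^8)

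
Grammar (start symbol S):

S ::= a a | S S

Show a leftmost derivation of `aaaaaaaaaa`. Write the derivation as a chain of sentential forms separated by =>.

S => SS => SSS => aaSS => aaSSS => aaaaSS => aaaaSSS => aaaaaaSS => aaaaaaaaS => aaaaaaaaaa

S => SS   [S ::= S S]
SS => SSS   [S ::= S S]
SSS => aaSS   [S ::= a a]
aaSS => aaSSS   [S ::= S S]
aaSSS => aaaaSS   [S ::= a a]
aaaaSS => aaaaSSS   [S ::= S S]
aaaaSSS => aaaaaaSS   [S ::= a a]
aaaaaaSS => aaaaaaaaS   [S ::= a a]
aaaaaaaaS => aaaaaaaaaa   [S ::= a a]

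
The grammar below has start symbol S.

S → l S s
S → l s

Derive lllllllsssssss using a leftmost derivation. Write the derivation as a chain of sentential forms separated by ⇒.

S⇒lSs⇒llSss⇒lllSsss⇒llllSssss⇒lllllSsssss⇒llllllSssssss⇒lllllllsssssss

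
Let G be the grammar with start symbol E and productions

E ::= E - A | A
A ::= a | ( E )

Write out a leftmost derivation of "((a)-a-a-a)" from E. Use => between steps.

E => A => (E) => (E-A) => (E-A-A) => (E-A-A-A) => (A-A-A-A) => ((E)-A-A-A) => ((A)-A-A-A) => ((a)-A-A-A) => ((a)-a-A-A) => ((a)-a-a-A) => ((a)-a-a-a)

E => A   [E ::= A]
A => (E)   [A ::= ( E )]
(E) => (E-A)   [E ::= E - A]
(E-A) => (E-A-A)   [E ::= E - A]
(E-A-A) => (E-A-A-A)   [E ::= E - A]
(E-A-A-A) => (A-A-A-A)   [E ::= A]
(A-A-A-A) => ((E)-A-A-A)   [A ::= ( E )]
((E)-A-A-A) => ((A)-A-A-A)   [E ::= A]
((A)-A-A-A) => ((a)-A-A-A)   [A ::= a]
((a)-A-A-A) => ((a)-a-A-A)   [A ::= a]
((a)-a-A-A) => ((a)-a-a-A)   [A ::= a]
((a)-a-a-A) => ((a)-a-a-a)   [A ::= a]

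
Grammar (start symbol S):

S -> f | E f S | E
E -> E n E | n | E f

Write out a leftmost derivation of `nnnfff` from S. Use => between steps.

S=>E=>EnE=>nnE=>nnEf=>nnEff=>nnEfff=>nnnfff

S => E   [S -> E]
E => EnE   [E -> E n E]
EnE => nnE   [E -> n]
nnE => nnEf   [E -> E f]
nnEf => nnEff   [E -> E f]
nnEff => nnEfff   [E -> E f]
nnEfff => nnnfff   [E -> n]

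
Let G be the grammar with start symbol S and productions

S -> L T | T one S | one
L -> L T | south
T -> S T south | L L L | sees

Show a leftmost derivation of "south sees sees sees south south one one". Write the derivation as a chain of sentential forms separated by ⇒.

S ⇒ T one S ⇒ L L L one S ⇒ L T L L one S ⇒ L T T L L one S ⇒ L T T T L L one S ⇒ south T T T L L one S ⇒ south sees T T L L one S ⇒ south sees sees T L L one S ⇒ south sees sees sees L L one S ⇒ south sees sees sees south L one S ⇒ south sees sees sees south south one S ⇒ south sees sees sees south south one one

S ⇒ T one S   [S -> T one S]
T one S ⇒ L L L one S   [T -> L L L]
L L L one S ⇒ L T L L one S   [L -> L T]
L T L L one S ⇒ L T T L L one S   [L -> L T]
L T T L L one S ⇒ L T T T L L one S   [L -> L T]
L T T T L L one S ⇒ south T T T L L one S   [L -> south]
south T T T L L one S ⇒ south sees T T L L one S   [T -> sees]
south sees T T L L one S ⇒ south sees sees T L L one S   [T -> sees]
south sees sees T L L one S ⇒ south sees sees sees L L one S   [T -> sees]
south sees sees sees L L one S ⇒ south sees sees sees south L one S   [L -> south]
south sees sees sees south L one S ⇒ south sees sees sees south south one S   [L -> south]
south sees sees sees south south one S ⇒ south sees sees sees south south one one   [S -> one]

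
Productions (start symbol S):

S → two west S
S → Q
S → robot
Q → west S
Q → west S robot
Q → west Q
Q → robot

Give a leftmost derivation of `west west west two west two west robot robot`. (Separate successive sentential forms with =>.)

S => Q => west Q => west west S => west west Q => west west west S robot => west west west two west S robot => west west west two west two west S robot => west west west two west two west robot robot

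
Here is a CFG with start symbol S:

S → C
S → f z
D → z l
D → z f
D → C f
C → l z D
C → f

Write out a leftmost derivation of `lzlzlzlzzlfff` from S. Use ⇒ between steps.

S ⇒ C ⇒ lzD ⇒ lzCf ⇒ lzlzDf ⇒ lzlzCff ⇒ lzlzlzDff ⇒ lzlzlzCfff ⇒ lzlzlzlzDfff ⇒ lzlzlzlzzlfff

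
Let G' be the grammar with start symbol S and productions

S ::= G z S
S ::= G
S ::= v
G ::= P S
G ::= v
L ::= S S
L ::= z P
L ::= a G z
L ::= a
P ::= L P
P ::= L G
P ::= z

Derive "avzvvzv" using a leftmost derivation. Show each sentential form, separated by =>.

S => GzS   [S ::= G z S]
GzS => PSzS   [G ::= P S]
PSzS => LGSzS   [P ::= L G]
LGSzS => aGzGSzS   [L ::= a G z]
aGzGSzS => avzGSzS   [G ::= v]
avzGSzS => avzvSzS   [G ::= v]
avzvSzS => avzvvzS   [S ::= v]
avzvvzS => avzvvzv   [S ::= v]

S=>GzS=>PSzS=>LGSzS=>aGzGSzS=>avzGSzS=>avzvSzS=>avzvvzS=>avzvvzv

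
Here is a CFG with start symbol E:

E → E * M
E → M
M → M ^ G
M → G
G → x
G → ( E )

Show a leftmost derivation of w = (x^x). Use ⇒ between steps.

E ⇒ M   [E → M]
M ⇒ G   [M → G]
G ⇒ (E)   [G → ( E )]
(E) ⇒ (M)   [E → M]
(M) ⇒ (M^G)   [M → M ^ G]
(M^G) ⇒ (G^G)   [M → G]
(G^G) ⇒ (x^G)   [G → x]
(x^G) ⇒ (x^x)   [G → x]

E⇒M⇒G⇒(E)⇒(M)⇒(M^G)⇒(G^G)⇒(x^G)⇒(x^x)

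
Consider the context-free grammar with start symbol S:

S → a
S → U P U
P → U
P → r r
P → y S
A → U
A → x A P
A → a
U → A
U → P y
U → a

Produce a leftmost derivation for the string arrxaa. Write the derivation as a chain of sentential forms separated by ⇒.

S ⇒ UPU   [S → U P U]
UPU ⇒ aPU   [U → a]
aPU ⇒ arrU   [P → r r]
arrU ⇒ arrA   [U → A]
arrA ⇒ arrxAP   [A → x A P]
arrxAP ⇒ arrxUP   [A → U]
arrxUP ⇒ arrxaP   [U → a]
arrxaP ⇒ arrxaU   [P → U]
arrxaU ⇒ arrxaa   [U → a]

S⇒UPU⇒aPU⇒arrU⇒arrA⇒arrxAP⇒arrxUP⇒arrxaP⇒arrxaU⇒arrxaa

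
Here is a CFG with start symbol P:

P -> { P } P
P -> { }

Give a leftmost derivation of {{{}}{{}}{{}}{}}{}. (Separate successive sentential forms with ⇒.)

P⇒{P}P⇒{{P}P}P⇒{{{}}P}P⇒{{{}}{P}P}P⇒{{{}}{{}}P}P⇒{{{}}{{}}{P}P}P⇒{{{}}{{}}{{}}P}P⇒{{{}}{{}}{{}}{}}P⇒{{{}}{{}}{{}}{}}{}

P ⇒ {P}P   [P -> { P } P]
{P}P ⇒ {{P}P}P   [P -> { P } P]
{{P}P}P ⇒ {{{}}P}P   [P -> { }]
{{{}}P}P ⇒ {{{}}{P}P}P   [P -> { P } P]
{{{}}{P}P}P ⇒ {{{}}{{}}P}P   [P -> { }]
{{{}}{{}}P}P ⇒ {{{}}{{}}{P}P}P   [P -> { P } P]
{{{}}{{}}{P}P}P ⇒ {{{}}{{}}{{}}P}P   [P -> { }]
{{{}}{{}}{{}}P}P ⇒ {{{}}{{}}{{}}{}}P   [P -> { }]
{{{}}{{}}{{}}{}}P ⇒ {{{}}{{}}{{}}{}}{}   [P -> { }]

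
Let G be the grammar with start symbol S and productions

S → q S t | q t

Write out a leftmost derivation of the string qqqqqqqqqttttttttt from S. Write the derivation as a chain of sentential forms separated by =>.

S => qSt => qqStt => qqqSttt => qqqqStttt => qqqqqSttttt => qqqqqqStttttt => qqqqqqqSttttttt => qqqqqqqqStttttttt => qqqqqqqqqttttttttt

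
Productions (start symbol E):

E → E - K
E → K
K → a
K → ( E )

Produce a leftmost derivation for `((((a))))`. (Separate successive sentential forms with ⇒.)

E ⇒ K   [E → K]
K ⇒ (E)   [K → ( E )]
(E) ⇒ (K)   [E → K]
(K) ⇒ ((E))   [K → ( E )]
((E)) ⇒ ((K))   [E → K]
((K)) ⇒ (((E)))   [K → ( E )]
(((E))) ⇒ (((K)))   [E → K]
(((K))) ⇒ ((((E))))   [K → ( E )]
((((E)))) ⇒ ((((K))))   [E → K]
((((K)))) ⇒ ((((a))))   [K → a]

E ⇒ K ⇒ (E) ⇒ (K) ⇒ ((E)) ⇒ ((K)) ⇒ (((E))) ⇒ (((K))) ⇒ ((((E)))) ⇒ ((((K)))) ⇒ ((((a))))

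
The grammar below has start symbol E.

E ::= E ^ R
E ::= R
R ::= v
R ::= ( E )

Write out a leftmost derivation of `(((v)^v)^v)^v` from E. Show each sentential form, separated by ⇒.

E ⇒ E^R ⇒ R^R ⇒ (E)^R ⇒ (E^R)^R ⇒ (R^R)^R ⇒ ((E)^R)^R ⇒ ((E^R)^R)^R ⇒ ((R^R)^R)^R ⇒ (((E)^R)^R)^R ⇒ (((R)^R)^R)^R ⇒ (((v)^R)^R)^R ⇒ (((v)^v)^R)^R ⇒ (((v)^v)^v)^R ⇒ (((v)^v)^v)^v

E ⇒ E^R   [E ::= E ^ R]
E^R ⇒ R^R   [E ::= R]
R^R ⇒ (E)^R   [R ::= ( E )]
(E)^R ⇒ (E^R)^R   [E ::= E ^ R]
(E^R)^R ⇒ (R^R)^R   [E ::= R]
(R^R)^R ⇒ ((E)^R)^R   [R ::= ( E )]
((E)^R)^R ⇒ ((E^R)^R)^R   [E ::= E ^ R]
((E^R)^R)^R ⇒ ((R^R)^R)^R   [E ::= R]
((R^R)^R)^R ⇒ (((E)^R)^R)^R   [R ::= ( E )]
(((E)^R)^R)^R ⇒ (((R)^R)^R)^R   [E ::= R]
(((R)^R)^R)^R ⇒ (((v)^R)^R)^R   [R ::= v]
(((v)^R)^R)^R ⇒ (((v)^v)^R)^R   [R ::= v]
(((v)^v)^R)^R ⇒ (((v)^v)^v)^R   [R ::= v]
(((v)^v)^v)^R ⇒ (((v)^v)^v)^v   [R ::= v]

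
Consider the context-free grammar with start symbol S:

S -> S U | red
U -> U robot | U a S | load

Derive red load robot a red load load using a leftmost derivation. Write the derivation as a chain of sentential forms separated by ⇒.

S ⇒ S U   [S -> S U]
S U ⇒ S U U   [S -> S U]
S U U ⇒ S U U U   [S -> S U]
S U U U ⇒ red U U U   [S -> red]
red U U U ⇒ red U a S U U   [U -> U a S]
red U a S U U ⇒ red U robot a S U U   [U -> U robot]
red U robot a S U U ⇒ red load robot a S U U   [U -> load]
red load robot a S U U ⇒ red load robot a red U U   [S -> red]
red load robot a red U U ⇒ red load robot a red load U   [U -> load]
red load robot a red load U ⇒ red load robot a red load load   [U -> load]

S ⇒ S U ⇒ S U U ⇒ S U U U ⇒ red U U U ⇒ red U a S U U ⇒ red U robot a S U U ⇒ red load robot a S U U ⇒ red load robot a red U U ⇒ red load robot a red load U ⇒ red load robot a red load load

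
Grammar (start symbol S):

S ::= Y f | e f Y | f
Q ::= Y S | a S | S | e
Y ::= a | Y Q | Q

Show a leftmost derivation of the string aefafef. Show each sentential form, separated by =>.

S => Yf => YQf => QQf => SQf => YfQf => QfQf => aSfQf => aefYfQf => aefafQf => aefafef

S => Yf   [S ::= Y f]
Yf => YQf   [Y ::= Y Q]
YQf => QQf   [Y ::= Q]
QQf => SQf   [Q ::= S]
SQf => YfQf   [S ::= Y f]
YfQf => QfQf   [Y ::= Q]
QfQf => aSfQf   [Q ::= a S]
aSfQf => aefYfQf   [S ::= e f Y]
aefYfQf => aefafQf   [Y ::= a]
aefafQf => aefafef   [Q ::= e]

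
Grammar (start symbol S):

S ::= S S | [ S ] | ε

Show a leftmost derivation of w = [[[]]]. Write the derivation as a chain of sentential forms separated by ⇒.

S ⇒ SS ⇒ SSS ⇒ [S]SS ⇒ [SS]SS ⇒ [[S]S]SS ⇒ [[[S]]S]SS ⇒ [[[]]S]SS ⇒ [[[]]]SS ⇒ [[[]]]S ⇒ [[[]]]

S ⇒ SS   [S ::= S S]
SS ⇒ SSS   [S ::= S S]
SSS ⇒ [S]SS   [S ::= [ S ]]
[S]SS ⇒ [SS]SS   [S ::= S S]
[SS]SS ⇒ [[S]S]SS   [S ::= [ S ]]
[[S]S]SS ⇒ [[[S]]S]SS   [S ::= [ S ]]
[[[S]]S]SS ⇒ [[[]]S]SS   [S ::= ε]
[[[]]S]SS ⇒ [[[]]]SS   [S ::= ε]
[[[]]]SS ⇒ [[[]]]S   [S ::= ε]
[[[]]]S ⇒ [[[]]]   [S ::= ε]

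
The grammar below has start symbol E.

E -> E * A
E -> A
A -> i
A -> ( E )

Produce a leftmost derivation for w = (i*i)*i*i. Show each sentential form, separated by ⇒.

E ⇒ E*A   [E -> E * A]
E*A ⇒ E*A*A   [E -> E * A]
E*A*A ⇒ A*A*A   [E -> A]
A*A*A ⇒ (E)*A*A   [A -> ( E )]
(E)*A*A ⇒ (E*A)*A*A   [E -> E * A]
(E*A)*A*A ⇒ (A*A)*A*A   [E -> A]
(A*A)*A*A ⇒ (i*A)*A*A   [A -> i]
(i*A)*A*A ⇒ (i*i)*A*A   [A -> i]
(i*i)*A*A ⇒ (i*i)*i*A   [A -> i]
(i*i)*i*A ⇒ (i*i)*i*i   [A -> i]

E⇒E*A⇒E*A*A⇒A*A*A⇒(E)*A*A⇒(E*A)*A*A⇒(A*A)*A*A⇒(i*A)*A*A⇒(i*i)*A*A⇒(i*i)*i*A⇒(i*i)*i*i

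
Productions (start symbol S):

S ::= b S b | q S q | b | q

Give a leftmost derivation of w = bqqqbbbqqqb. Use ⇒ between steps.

S⇒bSb⇒bqSqb⇒bqqSqqb⇒bqqqSqqqb⇒bqqqbSbqqqb⇒bqqqbbbqqqb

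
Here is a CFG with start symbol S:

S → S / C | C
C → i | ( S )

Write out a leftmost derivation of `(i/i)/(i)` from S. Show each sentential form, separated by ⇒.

S⇒S/C⇒C/C⇒(S)/C⇒(S/C)/C⇒(C/C)/C⇒(i/C)/C⇒(i/i)/C⇒(i/i)/(S)⇒(i/i)/(C)⇒(i/i)/(i)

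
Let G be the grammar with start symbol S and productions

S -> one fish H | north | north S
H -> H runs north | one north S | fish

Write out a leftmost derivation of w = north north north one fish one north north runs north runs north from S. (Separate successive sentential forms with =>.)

S => north S => north north S => north north north S => north north north one fish H => north north north one fish H runs north => north north north one fish H runs north runs north => north north north one fish one north S runs north runs north => north north north one fish one north north runs north runs north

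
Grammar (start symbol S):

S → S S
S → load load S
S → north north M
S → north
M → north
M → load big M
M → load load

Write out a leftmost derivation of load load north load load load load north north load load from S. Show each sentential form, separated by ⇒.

S ⇒ S S   [S → S S]
S S ⇒ load load S S   [S → load load S]
load load S S ⇒ load load north S   [S → north]
load load north S ⇒ load load north load load S   [S → load load S]
load load north load load S ⇒ load load north load load load load S   [S → load load S]
load load north load load load load S ⇒ load load north load load load load north north M   [S → north north M]
load load north load load load load north north M ⇒ load load north load load load load north north load load   [M → load load]

S ⇒ S S ⇒ load load S S ⇒ load load north S ⇒ load load north load load S ⇒ load load north load load load load S ⇒ load load north load load load load north north M ⇒ load load north load load load load north north load load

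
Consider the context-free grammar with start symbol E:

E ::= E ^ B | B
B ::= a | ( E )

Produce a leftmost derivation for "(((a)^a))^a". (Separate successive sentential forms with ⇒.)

E ⇒ E^B ⇒ B^B ⇒ (E)^B ⇒ (B)^B ⇒ ((E))^B ⇒ ((E^B))^B ⇒ ((B^B))^B ⇒ (((E)^B))^B ⇒ (((B)^B))^B ⇒ (((a)^B))^B ⇒ (((a)^a))^B ⇒ (((a)^a))^a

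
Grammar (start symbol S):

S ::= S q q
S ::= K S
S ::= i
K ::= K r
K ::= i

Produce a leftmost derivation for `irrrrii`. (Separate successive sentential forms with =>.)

S => KS   [S ::= K S]
KS => KrS   [K ::= K r]
KrS => KrrS   [K ::= K r]
KrrS => KrrrS   [K ::= K r]
KrrrS => KrrrrS   [K ::= K r]
KrrrrS => irrrrS   [K ::= i]
irrrrS => irrrrKS   [S ::= K S]
irrrrKS => irrrriS   [K ::= i]
irrrriS => irrrrii   [S ::= i]

S => KS => KrS => KrrS => KrrrS => KrrrrS => irrrrS => irrrrKS => irrrriS => irrrrii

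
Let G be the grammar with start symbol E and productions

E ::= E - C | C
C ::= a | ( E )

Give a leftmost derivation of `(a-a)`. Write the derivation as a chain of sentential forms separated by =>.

E => C => (E) => (E-C) => (C-C) => (a-C) => (a-a)

E => C   [E ::= C]
C => (E)   [C ::= ( E )]
(E) => (E-C)   [E ::= E - C]
(E-C) => (C-C)   [E ::= C]
(C-C) => (a-C)   [C ::= a]
(a-C) => (a-a)   [C ::= a]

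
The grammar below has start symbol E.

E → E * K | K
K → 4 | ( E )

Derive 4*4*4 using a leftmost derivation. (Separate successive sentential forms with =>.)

E => E*K => E*K*K => K*K*K => 4*K*K => 4*4*K => 4*4*4

E => E*K   [E → E * K]
E*K => E*K*K   [E → E * K]
E*K*K => K*K*K   [E → K]
K*K*K => 4*K*K   [K → 4]
4*K*K => 4*4*K   [K → 4]
4*4*K => 4*4*4   [K → 4]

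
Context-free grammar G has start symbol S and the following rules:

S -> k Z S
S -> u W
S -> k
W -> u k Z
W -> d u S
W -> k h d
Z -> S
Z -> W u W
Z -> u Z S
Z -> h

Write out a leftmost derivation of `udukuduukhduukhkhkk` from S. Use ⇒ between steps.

S ⇒ uW   [S -> u W]
uW ⇒ uduS   [W -> d u S]
uduS ⇒ udukZS   [S -> k Z S]
udukZS ⇒ udukuZSS   [Z -> u Z S]
udukuZSS ⇒ udukuWuWSS   [Z -> W u W]
udukuWuWSS ⇒ udukuduSuWSS   [W -> d u S]
udukuduSuWSS ⇒ udukuduuWuWSS   [S -> u W]
udukuduuWuWSS ⇒ udukuduukhduWSS   [W -> k h d]
udukuduukhduWSS ⇒ udukuduukhduukZSS   [W -> u k Z]
udukuduukhduukZSS ⇒ udukuduukhduukhSS   [Z -> h]
udukuduukhduukhSS ⇒ udukuduukhduukhkZSS   [S -> k Z S]
udukuduukhduukhkZSS ⇒ udukuduukhduukhkhSS   [Z -> h]
udukuduukhduukhkhSS ⇒ udukuduukhduukhkhkS   [S -> k]
udukuduukhduukhkhkS ⇒ udukuduukhduukhkhkk   [S -> k]

S ⇒ uW ⇒ uduS ⇒ udukZS ⇒ udukuZSS ⇒ udukuWuWSS ⇒ udukuduSuWSS ⇒ udukuduuWuWSS ⇒ udukuduukhduWSS ⇒ udukuduukhduukZSS ⇒ udukuduukhduukhSS ⇒ udukuduukhduukhkZSS ⇒ udukuduukhduukhkhSS ⇒ udukuduukhduukhkhkS ⇒ udukuduukhduukhkhkk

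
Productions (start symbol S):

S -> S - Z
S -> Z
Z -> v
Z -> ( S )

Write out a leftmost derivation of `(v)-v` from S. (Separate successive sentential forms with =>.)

S => S-Z   [S -> S - Z]
S-Z => Z-Z   [S -> Z]
Z-Z => (S)-Z   [Z -> ( S )]
(S)-Z => (Z)-Z   [S -> Z]
(Z)-Z => (v)-Z   [Z -> v]
(v)-Z => (v)-v   [Z -> v]

S => S-Z => Z-Z => (S)-Z => (Z)-Z => (v)-Z => (v)-v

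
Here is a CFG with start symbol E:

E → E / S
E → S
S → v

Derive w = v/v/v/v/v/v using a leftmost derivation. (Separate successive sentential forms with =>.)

E => E/S => E/S/S => E/S/S/S => E/S/S/S/S => E/S/S/S/S/S => S/S/S/S/S/S => v/S/S/S/S/S => v/v/S/S/S/S => v/v/v/S/S/S => v/v/v/v/S/S => v/v/v/v/v/S => v/v/v/v/v/v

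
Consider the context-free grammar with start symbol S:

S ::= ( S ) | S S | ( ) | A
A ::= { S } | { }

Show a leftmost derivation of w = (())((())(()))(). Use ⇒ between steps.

S ⇒ SS   [S ::= S S]
SS ⇒ (S)S   [S ::= ( S )]
(S)S ⇒ (())S   [S ::= ( )]
(())S ⇒ (())SS   [S ::= S S]
(())SS ⇒ (())(S)S   [S ::= ( S )]
(())(S)S ⇒ (())(SS)S   [S ::= S S]
(())(SS)S ⇒ (())((S)S)S   [S ::= ( S )]
(())((S)S)S ⇒ (())((())S)S   [S ::= ( )]
(())((())S)S ⇒ (())((())(S))S   [S ::= ( S )]
(())((())(S))S ⇒ (())((())(()))S   [S ::= ( )]
(())((())(()))S ⇒ (())((())(()))()   [S ::= ( )]

S ⇒ SS ⇒ (S)S ⇒ (())S ⇒ (())SS ⇒ (())(S)S ⇒ (())(SS)S ⇒ (())((S)S)S ⇒ (())((())S)S ⇒ (())((())(S))S ⇒ (())((())(()))S ⇒ (())((())(()))()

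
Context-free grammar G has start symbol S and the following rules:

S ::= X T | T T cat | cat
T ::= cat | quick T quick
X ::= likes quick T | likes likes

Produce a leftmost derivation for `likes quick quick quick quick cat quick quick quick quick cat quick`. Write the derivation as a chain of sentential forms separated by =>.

S => X T   [S ::= X T]
X T => likes quick T T   [X ::= likes quick T]
likes quick T T => likes quick quick T quick T   [T ::= quick T quick]
likes quick quick T quick T => likes quick quick quick T quick quick T   [T ::= quick T quick]
likes quick quick quick T quick quick T => likes quick quick quick quick T quick quick quick T   [T ::= quick T quick]
likes quick quick quick quick T quick quick quick T => likes quick quick quick quick cat quick quick quick T   [T ::= cat]
likes quick quick quick quick cat quick quick quick T => likes quick quick quick quick cat quick quick quick quick T quick   [T ::= quick T quick]
likes quick quick quick quick cat quick quick quick quick T quick => likes quick quick quick quick cat quick quick quick quick cat quick   [T ::= cat]

S => X T => likes quick T T => likes quick quick T quick T => likes quick quick quick T quick quick T => likes quick quick quick quick T quick quick quick T => likes quick quick quick quick cat quick quick quick T => likes quick quick quick quick cat quick quick quick quick T quick => likes quick quick quick quick cat quick quick quick quick cat quick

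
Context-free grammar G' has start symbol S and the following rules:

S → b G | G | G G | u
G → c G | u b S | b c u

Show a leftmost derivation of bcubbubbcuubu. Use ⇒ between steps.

S ⇒ bG   [S → b G]
bG ⇒ bcG   [G → c G]
bcG ⇒ bcubS   [G → u b S]
bcubS ⇒ bcubbG   [S → b G]
bcubbG ⇒ bcubbubS   [G → u b S]
bcubbubS ⇒ bcubbubGG   [S → G G]
bcubbubGG ⇒ bcubbubbcuG   [G → b c u]
bcubbubbcuG ⇒ bcubbubbcuubS   [G → u b S]
bcubbubbcuubS ⇒ bcubbubbcuubu   [S → u]

S ⇒ bG ⇒ bcG ⇒ bcubS ⇒ bcubbG ⇒ bcubbubS ⇒ bcubbubGG ⇒ bcubbubbcuG ⇒ bcubbubbcuubS ⇒ bcubbubbcuubu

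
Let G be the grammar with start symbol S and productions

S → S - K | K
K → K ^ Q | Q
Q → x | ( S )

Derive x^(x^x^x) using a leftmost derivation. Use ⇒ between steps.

S ⇒ K   [S → K]
K ⇒ K^Q   [K → K ^ Q]
K^Q ⇒ Q^Q   [K → Q]
Q^Q ⇒ x^Q   [Q → x]
x^Q ⇒ x^(S)   [Q → ( S )]
x^(S) ⇒ x^(K)   [S → K]
x^(K) ⇒ x^(K^Q)   [K → K ^ Q]
x^(K^Q) ⇒ x^(K^Q^Q)   [K → K ^ Q]
x^(K^Q^Q) ⇒ x^(Q^Q^Q)   [K → Q]
x^(Q^Q^Q) ⇒ x^(x^Q^Q)   [Q → x]
x^(x^Q^Q) ⇒ x^(x^x^Q)   [Q → x]
x^(x^x^Q) ⇒ x^(x^x^x)   [Q → x]

S ⇒ K ⇒ K^Q ⇒ Q^Q ⇒ x^Q ⇒ x^(S) ⇒ x^(K) ⇒ x^(K^Q) ⇒ x^(K^Q^Q) ⇒ x^(Q^Q^Q) ⇒ x^(x^Q^Q) ⇒ x^(x^x^Q) ⇒ x^(x^x^x)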